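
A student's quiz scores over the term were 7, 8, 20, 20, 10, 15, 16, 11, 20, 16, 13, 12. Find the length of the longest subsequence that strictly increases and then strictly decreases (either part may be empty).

inc[i] = longest strictly increasing subsequence ending at i; dec[i] = longest strictly decreasing subsequence starting at i:
i:      1  2  3  4  5  6  7  8  9 10 11 12
a[i]:   7  8 20 20 10 15 16 11 20 16 13 12
inc:    1  2  3  3  3  4  5  4  6  5  5  5
dec:    1  1  4  4  1  3  3  1  4  3  2  1
Best peak at i=9 (value 20): inc=6, dec=4, length 6+4−1 = 9.

9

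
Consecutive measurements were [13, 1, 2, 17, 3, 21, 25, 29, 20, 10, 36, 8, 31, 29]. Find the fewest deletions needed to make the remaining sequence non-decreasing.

Fewest deletions = n − (longest non-decreasing subsequence).
Patience tails:
13 → extends → [13]
1 → replaces 13 → [1]
2 → extends → [1, 2]
17 → extends → [1, 2, 17]
3 → replaces 17 → [1, 2, 3]
21 → extends → [1, 2, 3, 21]
25 → extends → [1, 2, 3, 21, 25]
29 → extends → [1, 2, 3, 21, 25, 29]
20 → replaces 21 → [1, 2, 3, 20, 25, 29]
10 → replaces 20 → [1, 2, 3, 10, 25, 29]
36 → extends → [1, 2, 3, 10, 25, 29, 36]
8 → replaces 10 → [1, 2, 3, 8, 25, 29, 36]
31 → replaces 36 → [1, 2, 3, 8, 25, 29, 31]
29 → replaces 31 → [1, 2, 3, 8, 25, 29, 29]
Longest non-decreasing subsequence has length 7, so deletions = 14 − 7 = 7.

7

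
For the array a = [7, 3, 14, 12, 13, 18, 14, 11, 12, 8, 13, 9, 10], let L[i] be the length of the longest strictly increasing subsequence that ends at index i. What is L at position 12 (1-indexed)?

dp[i] = 1 + max{dp[j] : j<i, a[j]<a[i]} (or 1 if no such j):
i:      1  2  3  4  5  6  7  8  9 10 11 12 13
a[i]:   7  3 14 12 13 18 14 11 12  8 13  9 10
dp:     1  1  2  2  3  4  4  2  3  2  4  3  4
At index 12 the value is 3.

3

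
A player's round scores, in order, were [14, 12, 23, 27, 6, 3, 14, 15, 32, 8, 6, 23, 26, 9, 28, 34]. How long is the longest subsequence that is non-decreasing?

7

Track the smallest tail for each achievable length (allowing ties):
14 → extends → [14]
12 → replaces 14 → [12]
23 → extends → [12, 23]
27 → extends → [12, 23, 27]
6 → replaces 12 → [6, 23, 27]
3 → replaces 6 → [3, 23, 27]
14 → replaces 23 → [3, 14, 27]
15 → replaces 27 → [3, 14, 15]
32 → extends → [3, 14, 15, 32]
8 → replaces 14 → [3, 8, 15, 32]
6 → replaces 8 → [3, 6, 15, 32]
23 → replaces 32 → [3, 6, 15, 23]
26 → extends → [3, 6, 15, 23, 26]
9 → replaces 15 → [3, 6, 9, 23, 26]
28 → extends → [3, 6, 9, 23, 26, 28]
34 → extends → [3, 6, 9, 23, 26, 28, 34]
Seven tails, so the longest non-decreasing subsequence has length 7 (e.g. 14, 14, 15, 23, 26, 28, 34).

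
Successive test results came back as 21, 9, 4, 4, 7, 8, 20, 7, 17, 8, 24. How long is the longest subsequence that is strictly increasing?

Track the smallest tail for each achievable length (strict):
21 → extends → [21]
9 → replaces 21 → [9]
4 → replaces 9 → [4]
4 → already a tail → [4]
7 → extends → [4, 7]
8 → extends → [4, 7, 8]
20 → extends → [4, 7, 8, 20]
7 → already a tail → [4, 7, 8, 20]
17 → replaces 20 → [4, 7, 8, 17]
8 → already a tail → [4, 7, 8, 17]
24 → extends → [4, 7, 8, 17, 24]
Five tails, so the longest strictly increasing subsequence has length 5 (e.g. 4, 7, 8, 20, 24).

5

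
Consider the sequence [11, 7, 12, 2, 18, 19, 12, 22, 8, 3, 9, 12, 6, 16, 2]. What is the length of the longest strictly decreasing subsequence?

5

Negate each value so 'decreasing' becomes 'increasing', then run patience tails on the negated sequence:
-11 → extends → [-11]
-7 → extends → [-11, -7]
-12 → replaces -11 → [-12, -7]
-2 → extends → [-12, -7, -2]
-18 → replaces -12 → [-18, -7, -2]
-19 → replaces -18 → [-19, -7, -2]
-12 → replaces -7 → [-19, -12, -2]
-22 → replaces -19 → [-22, -12, -2]
-8 → replaces -2 → [-22, -12, -8]
-3 → extends → [-22, -12, -8, -3]
-9 → replaces -8 → [-22, -12, -9, -3]
-12 → already a tail → [-22, -12, -9, -3]
-6 → replaces -3 → [-22, -12, -9, -6]
-16 → replaces -12 → [-22, -16, -9, -6]
-2 → extends → [-22, -16, -9, -6, -2]
Five tails, so the longest strictly decreasing subsequence of the original has length 5.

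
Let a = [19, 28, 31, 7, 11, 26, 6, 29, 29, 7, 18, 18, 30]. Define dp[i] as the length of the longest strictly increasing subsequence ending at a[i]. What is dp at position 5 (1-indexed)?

2

dp[i] = 1 + max{dp[j] : j<i, a[j]<a[i]} (or 1 if no such j):
i:      1  2  3  4  5  6  7  8  9 10 11 12 13
a[i]:  19 28 31  7 11 26  6 29 29  7 18 18 30
dp:     1  2  3  1  2  3  1  4  4  2  3  3  5
At index 5 the value is 2.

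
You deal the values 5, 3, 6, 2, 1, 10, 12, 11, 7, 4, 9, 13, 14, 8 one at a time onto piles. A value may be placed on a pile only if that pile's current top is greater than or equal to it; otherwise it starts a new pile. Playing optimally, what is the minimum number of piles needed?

6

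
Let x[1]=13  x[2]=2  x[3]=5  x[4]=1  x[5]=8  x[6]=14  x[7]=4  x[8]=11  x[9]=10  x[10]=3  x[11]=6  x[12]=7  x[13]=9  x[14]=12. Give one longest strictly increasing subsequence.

2, 5, 6, 7, 9, 12

Patience tails give the LIS length; then backtrack through the dp parents:
13 → extends → [13]
2 → replaces 13 → [2]
5 → extends → [2, 5]
1 → replaces 2 → [1, 5]
8 → extends → [1, 5, 8]
14 → extends → [1, 5, 8, 14]
4 → replaces 5 → [1, 4, 8, 14]
11 → replaces 14 → [1, 4, 8, 11]
10 → replaces 11 → [1, 4, 8, 10]
3 → replaces 4 → [1, 3, 8, 10]
6 → replaces 8 → [1, 3, 6, 10]
7 → replaces 10 → [1, 3, 6, 7]
9 → extends → [1, 3, 6, 7, 9]
12 → extends → [1, 3, 6, 7, 9, 12]
Length 6; one witness is 2, 5, 6, 7, 9, 12.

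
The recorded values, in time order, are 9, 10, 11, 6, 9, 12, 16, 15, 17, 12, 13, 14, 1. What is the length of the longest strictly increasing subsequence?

Track the smallest tail for each achievable length (strict):
9 → extends → [9]
10 → extends → [9, 10]
11 → extends → [9, 10, 11]
6 → replaces 9 → [6, 10, 11]
9 → replaces 10 → [6, 9, 11]
12 → extends → [6, 9, 11, 12]
16 → extends → [6, 9, 11, 12, 16]
15 → replaces 16 → [6, 9, 11, 12, 15]
17 → extends → [6, 9, 11, 12, 15, 17]
12 → already a tail → [6, 9, 11, 12, 15, 17]
13 → replaces 15 → [6, 9, 11, 12, 13, 17]
14 → replaces 17 → [6, 9, 11, 12, 13, 14]
1 → replaces 6 → [1, 9, 11, 12, 13, 14]
Six tails, so the longest strictly increasing subsequence has length 6 (e.g. 9, 10, 11, 12, 16, 17).

6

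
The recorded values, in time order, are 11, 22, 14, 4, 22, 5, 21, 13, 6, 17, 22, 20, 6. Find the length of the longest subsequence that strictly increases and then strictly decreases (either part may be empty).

7

inc[i] = longest strictly increasing subsequence ending at i; dec[i] = longest strictly decreasing subsequence starting at i:
i:      1  2  3  4  5  6  7  8  9 10 11 12 13
a[i]:  11 22 14  4 22  5 21 13  6 17 22 20  6
inc:    1  2  2  1  3  2  3  3  3  4  5  5  3
dec:    2  4  3  1  4  1  3  2  1  2  3  2  1
Best peak at i=11 (value 22): inc=5, dec=3, length 5+3−1 = 7.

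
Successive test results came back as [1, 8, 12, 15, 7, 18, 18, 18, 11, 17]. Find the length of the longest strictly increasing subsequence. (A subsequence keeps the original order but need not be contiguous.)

Let dp[i] be the length of the longest such subsequence ending at index i:
i:      1  2  3  4  5  6  7  8  9 10
a[i]:   1  8 12 15  7 18 18 18 11 17
dp:     1  2  3  4  2  5  5  5  3  5
Maximum dp value is 5.

5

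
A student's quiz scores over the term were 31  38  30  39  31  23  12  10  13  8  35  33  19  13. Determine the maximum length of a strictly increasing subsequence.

Let dp[i] be the length of the longest such subsequence ending at index i:
i:      1  2  3  4  5  6  7  8  9 10 11 12 13 14
a[i]:  31 38 30 39 31 23 12 10 13  8 35 33 19 13
dp:     1  2  1  3  2  1  1  1  2  1  3  3  3  2
Maximum dp value is 3.

3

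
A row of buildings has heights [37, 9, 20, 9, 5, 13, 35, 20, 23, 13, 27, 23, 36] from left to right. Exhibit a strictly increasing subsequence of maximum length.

Patience tails give the LIS length; then backtrack through the dp parents:
37 → extends → [37]
9 → replaces 37 → [9]
20 → extends → [9, 20]
9 → already a tail → [9, 20]
5 → replaces 9 → [5, 20]
13 → replaces 20 → [5, 13]
35 → extends → [5, 13, 35]
20 → replaces 35 → [5, 13, 20]
23 → extends → [5, 13, 20, 23]
13 → already a tail → [5, 13, 20, 23]
27 → extends → [5, 13, 20, 23, 27]
23 → already a tail → [5, 13, 20, 23, 27]
36 → extends → [5, 13, 20, 23, 27, 36]
Length 6; one witness is 9, 13, 20, 23, 27, 36.

9, 13, 20, 23, 27, 36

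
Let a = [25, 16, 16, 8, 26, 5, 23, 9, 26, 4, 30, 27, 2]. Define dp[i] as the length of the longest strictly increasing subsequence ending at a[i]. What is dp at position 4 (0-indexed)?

2

dp[i] = 1 + max{dp[j] : j<i, a[j]<a[i]} (or 1 if no such j):
i:      0  1  2  3  4  5  6  7  8  9 10 11 12
a[i]:  25 16 16  8 26  5 23  9 26  4 30 27  2
dp:     1  1  1  1  2  1  2  2  3  1  4  4  1
At index 4 the value is 2.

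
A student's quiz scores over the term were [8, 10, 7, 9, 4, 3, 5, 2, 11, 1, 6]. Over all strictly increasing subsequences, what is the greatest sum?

Let S[i] be the best sum of a strictly increasing subsequence ending at i:
i:      1  2  3  4  5  6  7  8  9 10 11
a[i]:   8 10  7  9  4  3  5  2 11  1  6
S:      8 18  7 17  4  3  9  2 29  1 15
Maximum is 29 (e.g. 8 + 10 + 11).

29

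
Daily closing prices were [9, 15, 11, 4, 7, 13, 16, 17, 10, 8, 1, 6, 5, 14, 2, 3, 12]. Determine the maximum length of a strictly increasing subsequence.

5

Let dp[i] be the length of the longest such subsequence ending at index i:
i:      1  2  3  4  5  6  7  8  9 10 11 12 13 14 15 16 17
a[i]:   9 15 11  4  7 13 16 17 10  8  1  6  5 14  2  3 12
dp:     1  2  2  1  2  3  4  5  3  3  1  2  2  4  2  3  4
Maximum dp value is 5.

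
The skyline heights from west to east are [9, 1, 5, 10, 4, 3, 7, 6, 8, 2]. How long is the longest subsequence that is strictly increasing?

Let dp[i] be the length of the longest such subsequence ending at index i:
i:      1  2  3  4  5  6  7  8  9 10
a[i]:   9  1  5 10  4  3  7  6  8  2
dp:     1  1  2  3  2  2  3  3  4  2
Maximum dp value is 4.

4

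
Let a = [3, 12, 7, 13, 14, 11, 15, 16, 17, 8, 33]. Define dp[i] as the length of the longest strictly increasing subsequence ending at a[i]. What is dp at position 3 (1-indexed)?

2

dp[i] = 1 + max{dp[j] : j<i, a[j]<a[i]} (or 1 if no such j):
i:      1  2  3  4  5  6  7  8  9 10 11
a[i]:   3 12  7 13 14 11 15 16 17  8 33
dp:     1  2  2  3  4  3  5  6  7  3  8
At index 3 the value is 2.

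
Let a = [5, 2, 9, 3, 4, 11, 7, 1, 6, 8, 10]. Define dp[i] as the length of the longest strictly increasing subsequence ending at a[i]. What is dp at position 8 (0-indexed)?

4

dp[i] = 1 + max{dp[j] : j<i, a[j]<a[i]} (or 1 if no such j):
i:      0  1  2  3  4  5  6  7  8  9 10
a[i]:   5  2  9  3  4 11  7  1  6  8 10
dp:     1  1  2  2  3  4  4  1  4  5  6
At index 8 the value is 4.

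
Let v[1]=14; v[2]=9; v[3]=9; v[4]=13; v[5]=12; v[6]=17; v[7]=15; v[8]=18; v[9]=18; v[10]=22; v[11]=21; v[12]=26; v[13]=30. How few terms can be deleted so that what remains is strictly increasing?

6

Fewest deletions = n − (longest strictly increasing subsequence).
i:      1  2  3  4  5  6  7  8  9 10 11 12 13
v[i]:  14  9  9 13 12 17 15 18 18 22 21 26 30
dp:     1  1  1  2  2  3  3  4  4  5  5  6  7
max dp = 7, so deletions = 13 − 7 = 6.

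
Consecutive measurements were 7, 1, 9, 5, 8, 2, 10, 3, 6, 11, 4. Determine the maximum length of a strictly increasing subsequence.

5

Let dp[i] be the length of the longest such subsequence ending at index i:
i:      1  2  3  4  5  6  7  8  9 10 11
a[i]:   7  1  9  5  8  2 10  3  6 11  4
dp:     1  1  2  2  3  2  4  3  4  5  4
Maximum dp value is 5.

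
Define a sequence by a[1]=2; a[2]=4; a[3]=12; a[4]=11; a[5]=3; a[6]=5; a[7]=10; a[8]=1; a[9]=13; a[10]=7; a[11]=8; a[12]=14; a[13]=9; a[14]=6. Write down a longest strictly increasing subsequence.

2, 4, 5, 10, 13, 14

Patience tails give the LIS length; then backtrack through the dp parents:
2 → extends → [2]
4 → extends → [2, 4]
12 → extends → [2, 4, 12]
11 → replaces 12 → [2, 4, 11]
3 → replaces 4 → [2, 3, 11]
5 → replaces 11 → [2, 3, 5]
10 → extends → [2, 3, 5, 10]
1 → replaces 2 → [1, 3, 5, 10]
13 → extends → [1, 3, 5, 10, 13]
7 → replaces 10 → [1, 3, 5, 7, 13]
8 → replaces 13 → [1, 3, 5, 7, 8]
14 → extends → [1, 3, 5, 7, 8, 14]
9 → replaces 14 → [1, 3, 5, 7, 8, 9]
6 → replaces 7 → [1, 3, 5, 6, 8, 9]
Length 6; one witness is 2, 4, 5, 10, 13, 14.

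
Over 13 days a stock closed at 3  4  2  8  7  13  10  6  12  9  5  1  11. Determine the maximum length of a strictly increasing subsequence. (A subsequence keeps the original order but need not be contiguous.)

Track the smallest tail for each achievable length (strict):
3 → extends → [3]
4 → extends → [3, 4]
2 → replaces 3 → [2, 4]
8 → extends → [2, 4, 8]
7 → replaces 8 → [2, 4, 7]
13 → extends → [2, 4, 7, 13]
10 → replaces 13 → [2, 4, 7, 10]
6 → replaces 7 → [2, 4, 6, 10]
12 → extends → [2, 4, 6, 10, 12]
9 → replaces 10 → [2, 4, 6, 9, 12]
5 → replaces 6 → [2, 4, 5, 9, 12]
1 → replaces 2 → [1, 4, 5, 9, 12]
11 → replaces 12 → [1, 4, 5, 9, 11]
Five tails, so the longest strictly increasing subsequence has length 5 (e.g. 3, 4, 8, 10, 12).

5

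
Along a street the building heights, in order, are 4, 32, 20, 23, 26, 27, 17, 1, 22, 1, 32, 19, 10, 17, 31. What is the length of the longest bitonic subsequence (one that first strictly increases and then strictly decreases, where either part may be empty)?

inc[i] = longest strictly increasing subsequence ending at i; dec[i] = longest strictly decreasing subsequence starting at i:
i:      1  2  3  4  5  6  7  8  9 10 11 12 13 14 15
a[i]:   4 32 20 23 26 27 17  1 22  1 32 19 10 17 31
inc:    1  2  2  3  4  5  2  1  3  1  6  3  2  3  6
dec:    2  5  3  4  4  4  2  1  3  1  3  2  1  1  1
Best peak at i=6 (value 27): inc=5, dec=4, length 5+4−1 = 8.

8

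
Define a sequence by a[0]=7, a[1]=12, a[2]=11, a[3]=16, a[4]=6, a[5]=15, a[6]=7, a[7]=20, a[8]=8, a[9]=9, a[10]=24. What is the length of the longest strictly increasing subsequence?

5

Track the smallest tail for each achievable length (strict):
7 → extends → [7]
12 → extends → [7, 12]
11 → replaces 12 → [7, 11]
16 → extends → [7, 11, 16]
6 → replaces 7 → [6, 11, 16]
15 → replaces 16 → [6, 11, 15]
7 → replaces 11 → [6, 7, 15]
20 → extends → [6, 7, 15, 20]
8 → replaces 15 → [6, 7, 8, 20]
9 → replaces 20 → [6, 7, 8, 9]
24 → extends → [6, 7, 8, 9, 24]
Five tails, so the longest strictly increasing subsequence has length 5 (e.g. 7, 12, 16, 20, 24).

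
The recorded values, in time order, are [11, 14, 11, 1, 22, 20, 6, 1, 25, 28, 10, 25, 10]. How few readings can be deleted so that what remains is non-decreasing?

Fewest deletions = n − (longest non-decreasing subsequence).
i:      1  2  3  4  5  6  7  8  9 10 11 12 13
a[i]:  11 14 11  1 22 20  6  1 25 28 10 25 10
dp:     1  2  2  1  3  3  2  2  4  5  3  5  4
max dp = 5, so deletions = 13 − 5 = 8.

8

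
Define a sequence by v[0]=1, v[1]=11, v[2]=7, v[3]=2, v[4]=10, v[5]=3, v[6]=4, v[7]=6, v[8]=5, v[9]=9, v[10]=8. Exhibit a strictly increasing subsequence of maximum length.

Patience tails give the LIS length; then backtrack through the dp parents:
1 → extends → [1]
11 → extends → [1, 11]
7 → replaces 11 → [1, 7]
2 → replaces 7 → [1, 2]
10 → extends → [1, 2, 10]
3 → replaces 10 → [1, 2, 3]
4 → extends → [1, 2, 3, 4]
6 → extends → [1, 2, 3, 4, 6]
5 → replaces 6 → [1, 2, 3, 4, 5]
9 → extends → [1, 2, 3, 4, 5, 9]
8 → replaces 9 → [1, 2, 3, 4, 5, 8]
Length 6; one witness is 1, 2, 3, 4, 6, 9.

1, 2, 3, 4, 6, 9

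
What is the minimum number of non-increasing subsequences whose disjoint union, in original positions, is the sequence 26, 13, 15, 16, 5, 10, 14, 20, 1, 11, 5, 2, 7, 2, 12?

4

Place each on the leftmost legal pile:
26 → new pile 1 (tops now [26])
13 → pile 1 (tops now [13])
15 → new pile 2 (tops now [13, 15])
16 → new pile 3 (tops now [13, 15, 16])
5 → pile 1 (tops now [5, 15, 16])
10 → pile 2 (tops now [5, 10, 16])
14 → pile 3 (tops now [5, 10, 14])
20 → new pile 4 (tops now [5, 10, 14, 20])
1 → pile 1 (tops now [1, 10, 14, 20])
11 → pile 3 (tops now [1, 10, 11, 20])
5 → pile 2 (tops now [1, 5, 11, 20])
2 → pile 2 (tops now [1, 2, 11, 20])
7 → pile 3 (tops now [1, 2, 7, 20])
2 → pile 2 (tops now [1, 2, 7, 20])
12 → pile 4 (tops now [1, 2, 7, 12])
Four piles.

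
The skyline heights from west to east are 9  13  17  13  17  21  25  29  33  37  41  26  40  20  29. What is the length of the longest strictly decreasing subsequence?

Negate each value so 'decreasing' becomes 'increasing', then run patience tails on the negated sequence:
-9 → extends → [-9]
-13 → replaces -9 → [-13]
-17 → replaces -13 → [-17]
-13 → extends → [-17, -13]
-17 → already a tail → [-17, -13]
-21 → replaces -17 → [-21, -13]
-25 → replaces -21 → [-25, -13]
-29 → replaces -25 → [-29, -13]
-33 → replaces -29 → [-33, -13]
-37 → replaces -33 → [-37, -13]
-41 → replaces -37 → [-41, -13]
-26 → replaces -13 → [-41, -26]
-40 → replaces -26 → [-41, -40]
-20 → extends → [-41, -40, -20]
-29 → replaces -20 → [-41, -40, -29]
Three tails, so the longest strictly decreasing subsequence of the original has length 3.

3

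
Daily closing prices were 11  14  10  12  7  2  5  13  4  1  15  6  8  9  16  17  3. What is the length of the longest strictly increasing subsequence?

7

Track the smallest tail for each achievable length (strict):
11 → extends → [11]
14 → extends → [11, 14]
10 → replaces 11 → [10, 14]
12 → replaces 14 → [10, 12]
7 → replaces 10 → [7, 12]
2 → replaces 7 → [2, 12]
5 → replaces 12 → [2, 5]
13 → extends → [2, 5, 13]
4 → replaces 5 → [2, 4, 13]
1 → replaces 2 → [1, 4, 13]
15 → extends → [1, 4, 13, 15]
6 → replaces 13 → [1, 4, 6, 15]
8 → replaces 15 → [1, 4, 6, 8]
9 → extends → [1, 4, 6, 8, 9]
16 → extends → [1, 4, 6, 8, 9, 16]
17 → extends → [1, 4, 6, 8, 9, 16, 17]
3 → replaces 4 → [1, 3, 6, 8, 9, 16, 17]
Seven tails, so the longest strictly increasing subsequence has length 7 (e.g. 2, 5, 6, 8, 9, 16, 17).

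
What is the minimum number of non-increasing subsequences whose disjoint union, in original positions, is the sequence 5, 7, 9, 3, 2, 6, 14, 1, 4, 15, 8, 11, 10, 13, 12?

5

The minimum number of non-increasing subsequences covering a sequence equals the length of its longest strictly increasing subsequence.
LIS length is 5 (e.g. 5, 7, 9, 14, 15), so 5 piles are needed.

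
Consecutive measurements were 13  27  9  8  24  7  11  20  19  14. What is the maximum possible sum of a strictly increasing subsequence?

Let S[i] be the best sum of a strictly increasing subsequence ending at i:
i:      1  2  3  4  5  6  7  8  9 10
a[i]:  13 27  9  8 24  7 11 20 19 14
S:     13 40  9  8 37  7 20 40 39 34
Maximum is 40 (e.g. 13 + 27).

40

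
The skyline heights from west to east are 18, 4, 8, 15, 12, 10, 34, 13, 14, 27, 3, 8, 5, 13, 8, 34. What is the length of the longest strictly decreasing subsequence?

6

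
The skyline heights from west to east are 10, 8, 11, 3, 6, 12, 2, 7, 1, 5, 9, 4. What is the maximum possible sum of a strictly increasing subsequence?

33

Let S[i] be the best sum of a strictly increasing subsequence ending at i:
i:      1  2  3  4  5  6  7  8  9 10 11 12
a[i]:  10  8 11  3  6 12  2  7  1  5  9  4
S:     10  8 21  3  9 33  2 16  1  8 25  7
Maximum is 33 (e.g. 10 + 11 + 12).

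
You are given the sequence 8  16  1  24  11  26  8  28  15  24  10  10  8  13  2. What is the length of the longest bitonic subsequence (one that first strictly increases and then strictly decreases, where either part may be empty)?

inc[i] = longest strictly increasing subsequence ending at i; dec[i] = longest strictly decreasing subsequence starting at i:
i:      1  2  3  4  5  6  7  8  9 10 11 12 13 14 15
a[i]:   8 16  1 24 11 26  8 28 15 24 10 10  8 13  2
inc:    1  2  1  3  2  4  2  5  3  4  3  3  2  4  2
dec:    2  5  1  5  4  5  2  5  4  4  3  3  2  2  1
Best peak at i=8 (value 28): inc=5, dec=5, length 5+5−1 = 9.

9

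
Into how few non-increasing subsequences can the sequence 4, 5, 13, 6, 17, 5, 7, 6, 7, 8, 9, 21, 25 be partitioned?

8

The minimum number of non-increasing subsequences covering a sequence equals the length of its longest strictly increasing subsequence.
LIS length is 8 (e.g. 4, 5, 6, 7, 8, 9, 21, 25), so 8 piles are needed.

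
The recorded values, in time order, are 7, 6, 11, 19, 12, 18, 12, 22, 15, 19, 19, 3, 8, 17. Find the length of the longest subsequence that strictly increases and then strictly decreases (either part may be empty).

7

inc[i] = longest strictly increasing subsequence ending at i; dec[i] = longest strictly decreasing subsequence starting at i:
i:      1  2  3  4  5  6  7  8  9 10 11 12 13 14
a[i]:   7  6 11 19 12 18 12 22 15 19 19  3  8 17
inc:    1  1  2  3  3  4  3  5  4  5  5  1  2  5
dec:    3  2  2  4  2  3  2  3  2  2  2  1  1  1
Best peak at i=8 (value 22): inc=5, dec=3, length 5+3−1 = 7.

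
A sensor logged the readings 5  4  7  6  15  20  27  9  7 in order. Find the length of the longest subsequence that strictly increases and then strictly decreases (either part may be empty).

7

inc[i] = longest strictly increasing subsequence ending at i; dec[i] = longest strictly decreasing subsequence starting at i:
i:      1  2  3  4  5  6  7  8  9
a[i]:   5  4  7  6 15 20 27  9  7
inc:    1  1  2  2  3  4  5  3  3
dec:    2  1  2  1  3  3  3  2  1
Best peak at i=7 (value 27): inc=5, dec=3, length 5+3−1 = 7.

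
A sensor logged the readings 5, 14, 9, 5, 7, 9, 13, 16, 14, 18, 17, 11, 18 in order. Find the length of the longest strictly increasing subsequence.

Track the smallest tail for each achievable length (strict):
5 → extends → [5]
14 → extends → [5, 14]
9 → replaces 14 → [5, 9]
5 → already a tail → [5, 9]
7 → replaces 9 → [5, 7]
9 → extends → [5, 7, 9]
13 → extends → [5, 7, 9, 13]
16 → extends → [5, 7, 9, 13, 16]
14 → replaces 16 → [5, 7, 9, 13, 14]
18 → extends → [5, 7, 9, 13, 14, 18]
17 → replaces 18 → [5, 7, 9, 13, 14, 17]
11 → replaces 13 → [5, 7, 9, 11, 14, 17]
18 → extends → [5, 7, 9, 11, 14, 17, 18]
Seven tails, so the longest strictly increasing subsequence has length 7 (e.g. 5, 7, 9, 13, 16, 17, 18).

7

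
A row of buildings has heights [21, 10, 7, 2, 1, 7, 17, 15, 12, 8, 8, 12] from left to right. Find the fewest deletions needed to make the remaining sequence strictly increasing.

Fewest deletions = n − (longest strictly increasing subsequence).
Patience tails:
21 → extends → [21]
10 → replaces 21 → [10]
7 → replaces 10 → [7]
2 → replaces 7 → [2]
1 → replaces 2 → [1]
7 → extends → [1, 7]
17 → extends → [1, 7, 17]
15 → replaces 17 → [1, 7, 15]
12 → replaces 15 → [1, 7, 12]
8 → replaces 12 → [1, 7, 8]
8 → already a tail → [1, 7, 8]
12 → extends → [1, 7, 8, 12]
Longest strictly increasing subsequence has length 4, so deletions = 12 − 4 = 8.

8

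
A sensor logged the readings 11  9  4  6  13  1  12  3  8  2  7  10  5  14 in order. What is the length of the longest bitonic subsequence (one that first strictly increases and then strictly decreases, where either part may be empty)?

inc[i] = longest strictly increasing subsequence ending at i; dec[i] = longest strictly decreasing subsequence starting at i:
i:      1  2  3  4  5  6  7  8  9 10 11 12 13 14
a[i]:  11  9  4  6 13  1 12  3  8  2  7 10  5 14
inc:    1  1  1  2  3  1  3  2  3  2  3  4  3  5
dec:    5  4  3  3  5  1  4  2  3  1  2  2  1  1
Best peak at i=5 (value 13): inc=3, dec=5, length 3+5−1 = 7.

7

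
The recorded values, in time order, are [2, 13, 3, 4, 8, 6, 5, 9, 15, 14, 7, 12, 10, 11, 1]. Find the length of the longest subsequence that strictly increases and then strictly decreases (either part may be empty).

10

inc[i] = longest strictly increasing subsequence ending at i; dec[i] = longest strictly decreasing subsequence starting at i:
i:      1  2  3  4  5  6  7  8  9 10 11 12 13 14 15
a[i]:   2 13  3  4  8  6  5  9 15 14  7 12 10 11  1
inc:    1  2  2  3  4  4  4  5  6  6  5  6  6  7  1
dec:    2  5  2  2  4  3  2  3  5  4  2  3  2  2  1
Best peak at i=9 (value 15): inc=6, dec=5, length 6+5−1 = 10.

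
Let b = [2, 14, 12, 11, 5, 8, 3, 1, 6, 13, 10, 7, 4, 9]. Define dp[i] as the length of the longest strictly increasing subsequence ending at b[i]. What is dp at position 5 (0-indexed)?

dp[i] = 1 + max{dp[j] : j<i, b[j]<b[i]} (or 1 if no such j):
i:      0  1  2  3  4  5  6  7  8  9 10 11 12 13
b[i]:   2 14 12 11  5  8  3  1  6 13 10  7  4  9
dp:     1  2  2  2  2  3  2  1  3  4  4  4  3  5
At index 5 the value is 3.

3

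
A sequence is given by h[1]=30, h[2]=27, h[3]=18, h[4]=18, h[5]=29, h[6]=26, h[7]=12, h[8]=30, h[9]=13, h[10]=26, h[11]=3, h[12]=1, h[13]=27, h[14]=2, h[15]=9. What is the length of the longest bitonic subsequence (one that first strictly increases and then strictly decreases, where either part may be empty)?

inc[i] = longest strictly increasing subsequence ending at i; dec[i] = longest strictly decreasing subsequence starting at i:
i:      1  2  3  4  5  6  7  8  9 10 11 12 13 14 15
h[i]:  30 27 18 18 29 26 12 30 13 26  3  1 27  2  9
inc:    1  1  1  1  2  2  1  3  2  3  1  1  4  2  3
dec:    6  5  4  4  5  4  3  4  3  3  2  1  2  1  1
Best peak at i=1 (value 30): inc=1, dec=6, length 1+6−1 = 6.

6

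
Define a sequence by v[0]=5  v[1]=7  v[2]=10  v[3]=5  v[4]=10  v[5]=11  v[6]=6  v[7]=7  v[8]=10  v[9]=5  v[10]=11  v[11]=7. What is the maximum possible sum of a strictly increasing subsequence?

39

Let S[i] be the best sum of a strictly increasing subsequence ending at i:
i:      0  1  2  3  4  5  6  7  8  9 10 11
v[i]:   5  7 10  5 10 11  6  7 10  5 11  7
S:      5 12 22  5 22 33 11 18 28  5 39 18
Maximum is 39 (e.g. 5 + 6 + 7 + 10 + 11).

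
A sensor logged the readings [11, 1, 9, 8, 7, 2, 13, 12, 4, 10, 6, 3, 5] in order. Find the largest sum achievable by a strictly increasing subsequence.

24

Let S[i] be the best sum of a strictly increasing subsequence ending at i:
i:      1  2  3  4  5  6  7  8  9 10 11 12 13
a[i]:  11  1  9  8  7  2 13 12  4 10  6  3  5
S:     11  1 10  9  8  3 24 23  7 20 13  6 12
Maximum is 24 (e.g. 11 + 13).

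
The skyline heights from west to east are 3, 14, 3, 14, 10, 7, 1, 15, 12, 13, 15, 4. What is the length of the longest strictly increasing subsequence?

5

Track the smallest tail for each achievable length (strict):
3 → extends → [3]
14 → extends → [3, 14]
3 → already a tail → [3, 14]
14 → already a tail → [3, 14]
10 → replaces 14 → [3, 10]
7 → replaces 10 → [3, 7]
1 → replaces 3 → [1, 7]
15 → extends → [1, 7, 15]
12 → replaces 15 → [1, 7, 12]
13 → extends → [1, 7, 12, 13]
15 → extends → [1, 7, 12, 13, 15]
4 → replaces 7 → [1, 4, 12, 13, 15]
Five tails, so the longest strictly increasing subsequence has length 5 (e.g. 3, 10, 12, 13, 15).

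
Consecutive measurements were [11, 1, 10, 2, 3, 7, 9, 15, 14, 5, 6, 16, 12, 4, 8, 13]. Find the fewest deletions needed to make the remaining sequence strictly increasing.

9

Fewest deletions = n − (longest strictly increasing subsequence).
i:      1  2  3  4  5  6  7  8  9 10 11 12 13 14 15 16
a[i]:  11  1 10  2  3  7  9 15 14  5  6 16 12  4  8 13
dp:     1  1  2  2  3  4  5  6  6  4  5  7  6  4  6  7
max dp = 7, so deletions = 16 − 7 = 9.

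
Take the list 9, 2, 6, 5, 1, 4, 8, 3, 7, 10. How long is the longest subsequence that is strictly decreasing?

Let dp[i] be the longest strictly decreasing subsequence ending at i:
i:      1  2  3  4  5  6  7  8  9 10
a[i]:   9  2  6  5  1  4  8  3  7 10
dp:     1  2  2  3  4  4  2  5  3  1
Maximum is 5.

5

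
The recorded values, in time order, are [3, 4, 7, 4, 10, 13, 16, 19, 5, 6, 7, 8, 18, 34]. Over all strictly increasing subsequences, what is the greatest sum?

Let S[i] be the best sum of a strictly increasing subsequence ending at i:
i:       1   2   3   4   5   6   7   8   9  10  11  12  13  14
a[i]:    3   4   7   4  10  13  16  19   5   6   7   8  18  34
S:       3   7  14   7  24  37  53  72  12  18  25  33  71 106
Maximum is 106 (e.g. 3 + 4 + 7 + 10 + 13 + 16 + 19 + 34).

106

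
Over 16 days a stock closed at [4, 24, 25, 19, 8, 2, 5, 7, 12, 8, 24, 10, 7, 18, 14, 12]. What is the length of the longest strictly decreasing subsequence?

Let dp[i] be the longest strictly decreasing subsequence ending at i:
i:      1  2  3  4  5  6  7  8  9 10 11 12 13 14 15 16
a[i]:   4 24 25 19  8  2  5  7 12  8 24 10  7 18 14 12
dp:     1  1  1  2  3  4  4  4  3  4  2  4  5  3  4  5
Maximum is 5.

5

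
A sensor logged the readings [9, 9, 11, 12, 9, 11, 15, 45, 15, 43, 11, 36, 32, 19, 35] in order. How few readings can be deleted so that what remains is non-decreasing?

7

Fewest deletions = n − (longest non-decreasing subsequence).
Patience tails:
9 → extends → [9]
9 → extends → [9, 9]
11 → extends → [9, 9, 11]
12 → extends → [9, 9, 11, 12]
9 → replaces 11 → [9, 9, 9, 12]
11 → replaces 12 → [9, 9, 9, 11]
15 → extends → [9, 9, 9, 11, 15]
45 → extends → [9, 9, 9, 11, 15, 45]
15 → replaces 45 → [9, 9, 9, 11, 15, 15]
43 → extends → [9, 9, 9, 11, 15, 15, 43]
11 → replaces 15 → [9, 9, 9, 11, 11, 15, 43]
36 → replaces 43 → [9, 9, 9, 11, 11, 15, 36]
32 → replaces 36 → [9, 9, 9, 11, 11, 15, 32]
19 → replaces 32 → [9, 9, 9, 11, 11, 15, 19]
35 → extends → [9, 9, 9, 11, 11, 15, 19, 35]
Longest non-decreasing subsequence has length 8, so deletions = 15 − 8 = 7.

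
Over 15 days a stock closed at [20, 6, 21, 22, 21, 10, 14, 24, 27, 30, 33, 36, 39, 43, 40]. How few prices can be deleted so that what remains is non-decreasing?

5

Fewest deletions = n − (longest non-decreasing subsequence).
Patience tails:
20 → extends → [20]
6 → replaces 20 → [6]
21 → extends → [6, 21]
22 → extends → [6, 21, 22]
21 → replaces 22 → [6, 21, 21]
10 → replaces 21 → [6, 10, 21]
14 → replaces 21 → [6, 10, 14]
24 → extends → [6, 10, 14, 24]
27 → extends → [6, 10, 14, 24, 27]
30 → extends → [6, 10, 14, 24, 27, 30]
33 → extends → [6, 10, 14, 24, 27, 30, 33]
36 → extends → [6, 10, 14, 24, 27, 30, 33, 36]
39 → extends → [6, 10, 14, 24, 27, 30, 33, 36, 39]
43 → extends → [6, 10, 14, 24, 27, 30, 33, 36, 39, 43]
40 → replaces 43 → [6, 10, 14, 24, 27, 30, 33, 36, 39, 40]
Longest non-decreasing subsequence has length 10, so deletions = 15 − 10 = 5.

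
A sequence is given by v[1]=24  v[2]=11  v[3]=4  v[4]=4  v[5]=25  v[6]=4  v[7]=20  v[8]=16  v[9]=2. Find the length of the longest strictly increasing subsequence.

Track the smallest tail for each achievable length (strict):
24 → extends → [24]
11 → replaces 24 → [11]
4 → replaces 11 → [4]
4 → already a tail → [4]
25 → extends → [4, 25]
4 → already a tail → [4, 25]
20 → replaces 25 → [4, 20]
16 → replaces 20 → [4, 16]
2 → replaces 4 → [2, 16]
Two tails, so the longest strictly increasing subsequence has length 2 (e.g. 24, 25).

2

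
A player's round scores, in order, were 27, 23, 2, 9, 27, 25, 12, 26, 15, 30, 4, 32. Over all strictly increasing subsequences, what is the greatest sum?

Let S[i] be the best sum of a strictly increasing subsequence ending at i:
i:       1   2   3   4   5   6   7   8   9  10  11  12
a[i]:   27  23   2   9  27  25  12  26  15  30   4  32
S:      27  23   2  11  50  48  23  74  38 104   6 136
Maximum is 136 (e.g. 23 + 25 + 26 + 30 + 32).

136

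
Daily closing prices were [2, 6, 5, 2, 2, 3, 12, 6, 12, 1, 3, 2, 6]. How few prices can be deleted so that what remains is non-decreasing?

7

Fewest deletions = n − (longest non-decreasing subsequence).
Patience tails:
2 → extends → [2]
6 → extends → [2, 6]
5 → replaces 6 → [2, 5]
2 → replaces 5 → [2, 2]
2 → extends → [2, 2, 2]
3 → extends → [2, 2, 2, 3]
12 → extends → [2, 2, 2, 3, 12]
6 → replaces 12 → [2, 2, 2, 3, 6]
12 → extends → [2, 2, 2, 3, 6, 12]
1 → replaces 2 → [1, 2, 2, 3, 6, 12]
3 → replaces 6 → [1, 2, 2, 3, 3, 12]
2 → replaces 3 → [1, 2, 2, 2, 3, 12]
6 → replaces 12 → [1, 2, 2, 2, 3, 6]
Longest non-decreasing subsequence has length 6, so deletions = 13 − 6 = 7.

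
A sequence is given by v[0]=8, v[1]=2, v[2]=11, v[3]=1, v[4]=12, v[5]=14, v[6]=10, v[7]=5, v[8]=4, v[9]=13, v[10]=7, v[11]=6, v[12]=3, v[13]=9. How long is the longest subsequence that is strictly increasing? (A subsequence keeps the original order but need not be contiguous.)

4

Let dp[i] be the length of the longest such subsequence ending at index i:
i:      0  1  2  3  4  5  6  7  8  9 10 11 12 13
v[i]:   8  2 11  1 12 14 10  5  4 13  7  6  3  9
dp:     1  1  2  1  3  4  2  2  2  4  3  3  2  4
Maximum dp value is 4.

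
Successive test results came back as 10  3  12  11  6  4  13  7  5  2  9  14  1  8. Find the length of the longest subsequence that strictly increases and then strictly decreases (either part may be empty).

7

inc[i] = longest strictly increasing subsequence ending at i; dec[i] = longest strictly decreasing subsequence starting at i:
i:      1  2  3  4  5  6  7  8  9 10 11 12 13 14
a[i]:  10  3 12 11  6  4 13  7  5  2  9 14  1  8
inc:    1  1  2  2  2  2  3  3  3  1  4  5  1  4
dec:    5  3  6  5  4  3  5  4  3  2  2  2  1  1
Best peak at i=3 (value 12): inc=2, dec=6, length 2+6−1 = 7.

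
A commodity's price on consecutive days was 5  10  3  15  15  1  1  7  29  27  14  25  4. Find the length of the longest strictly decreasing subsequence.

4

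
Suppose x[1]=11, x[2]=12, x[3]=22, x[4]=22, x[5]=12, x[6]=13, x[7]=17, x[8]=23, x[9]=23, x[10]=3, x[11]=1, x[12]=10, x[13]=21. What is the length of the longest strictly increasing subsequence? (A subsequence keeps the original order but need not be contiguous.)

Let dp[i] be the length of the longest such subsequence ending at index i:
i:      1  2  3  4  5  6  7  8  9 10 11 12 13
x[i]:  11 12 22 22 12 13 17 23 23  3  1 10 21
dp:     1  2  3  3  2  3  4  5  5  1  1  2  5
Maximum dp value is 5.

5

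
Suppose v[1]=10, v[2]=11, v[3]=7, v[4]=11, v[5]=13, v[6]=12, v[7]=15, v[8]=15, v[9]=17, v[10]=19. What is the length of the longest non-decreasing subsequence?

8

Track the smallest tail for each achievable length (allowing ties):
10 → extends → [10]
11 → extends → [10, 11]
7 → replaces 10 → [7, 11]
11 → extends → [7, 11, 11]
13 → extends → [7, 11, 11, 13]
12 → replaces 13 → [7, 11, 11, 12]
15 → extends → [7, 11, 11, 12, 15]
15 → extends → [7, 11, 11, 12, 15, 15]
17 → extends → [7, 11, 11, 12, 15, 15, 17]
19 → extends → [7, 11, 11, 12, 15, 15, 17, 19]
Eight tails, so the longest non-decreasing subsequence has length 8 (e.g. 10, 11, 11, 13, 15, 15, 17, 19).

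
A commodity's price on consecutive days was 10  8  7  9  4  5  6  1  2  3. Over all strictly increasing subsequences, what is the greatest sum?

Let S[i] be the best sum of a strictly increasing subsequence ending at i:
i:      1  2  3  4  5  6  7  8  9 10
a[i]:  10  8  7  9  4  5  6  1  2  3
S:     10  8  7 17  4  9 15  1  3  6
Maximum is 17 (e.g. 8 + 9).

17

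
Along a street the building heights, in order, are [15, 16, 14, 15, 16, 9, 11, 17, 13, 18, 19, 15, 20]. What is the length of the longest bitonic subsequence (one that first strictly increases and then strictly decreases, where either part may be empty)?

7

inc[i] = longest strictly increasing subsequence ending at i; dec[i] = longest strictly decreasing subsequence starting at i:
i:      1  2  3  4  5  6  7  8  9 10 11 12 13
a[i]:  15 16 14 15 16  9 11 17 13 18 19 15 20
inc:    1  2  1  2  3  1  2  4  3  5  6  4  7
dec:    3  3  2  2  2  1  1  2  1  2  2  1  1
Best peak at i=11 (value 19): inc=6, dec=2, length 6+2−1 = 7.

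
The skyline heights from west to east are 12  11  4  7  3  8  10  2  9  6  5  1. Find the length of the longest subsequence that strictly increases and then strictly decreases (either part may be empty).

inc[i] = longest strictly increasing subsequence ending at i; dec[i] = longest strictly decreasing subsequence starting at i:
i:      1  2  3  4  5  6  7  8  9 10 11 12
a[i]:  12 11  4  7  3  8 10  2  9  6  5  1
inc:    1  1  1  2  1  3  4  1  4  2  2  1
dec:    7  6  4  4  3  4  5  2  4  3  2  1
Best peak at i=7 (value 10): inc=4, dec=5, length 4+5−1 = 8.

8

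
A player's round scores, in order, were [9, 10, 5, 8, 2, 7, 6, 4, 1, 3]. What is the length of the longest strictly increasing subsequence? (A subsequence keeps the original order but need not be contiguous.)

Track the smallest tail for each achievable length (strict):
9 → extends → [9]
10 → extends → [9, 10]
5 → replaces 9 → [5, 10]
8 → replaces 10 → [5, 8]
2 → replaces 5 → [2, 8]
7 → replaces 8 → [2, 7]
6 → replaces 7 → [2, 6]
4 → replaces 6 → [2, 4]
1 → replaces 2 → [1, 4]
3 → replaces 4 → [1, 3]
Two tails, so the longest strictly increasing subsequence has length 2 (e.g. 9, 10).

2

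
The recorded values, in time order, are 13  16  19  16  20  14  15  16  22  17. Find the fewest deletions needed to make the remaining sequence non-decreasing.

Fewest deletions = n − (longest non-decreasing subsequence).
i:      1  2  3  4  5  6  7  8  9 10
a[i]:  13 16 19 16 20 14 15 16 22 17
dp:     1  2  3  3  4  2  3  4  5  5
max dp = 5, so deletions = 10 − 5 = 5.

5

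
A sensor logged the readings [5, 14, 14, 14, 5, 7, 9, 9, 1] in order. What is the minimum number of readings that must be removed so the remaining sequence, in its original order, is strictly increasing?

6

Fewest deletions = n − (longest strictly increasing subsequence).
Patience tails:
5 → extends → [5]
14 → extends → [5, 14]
14 → already a tail → [5, 14]
14 → already a tail → [5, 14]
5 → already a tail → [5, 14]
7 → replaces 14 → [5, 7]
9 → extends → [5, 7, 9]
9 → already a tail → [5, 7, 9]
1 → replaces 5 → [1, 7, 9]
Longest strictly increasing subsequence has length 3, so deletions = 9 − 3 = 6.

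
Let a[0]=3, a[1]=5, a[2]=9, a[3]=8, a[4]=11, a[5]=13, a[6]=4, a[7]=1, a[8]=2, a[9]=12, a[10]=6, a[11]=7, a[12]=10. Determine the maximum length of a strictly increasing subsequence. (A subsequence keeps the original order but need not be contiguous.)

5

Track the smallest tail for each achievable length (strict):
3 → extends → [3]
5 → extends → [3, 5]
9 → extends → [3, 5, 9]
8 → replaces 9 → [3, 5, 8]
11 → extends → [3, 5, 8, 11]
13 → extends → [3, 5, 8, 11, 13]
4 → replaces 5 → [3, 4, 8, 11, 13]
1 → replaces 3 → [1, 4, 8, 11, 13]
2 → replaces 4 → [1, 2, 8, 11, 13]
12 → replaces 13 → [1, 2, 8, 11, 12]
6 → replaces 8 → [1, 2, 6, 11, 12]
7 → replaces 11 → [1, 2, 6, 7, 12]
10 → replaces 12 → [1, 2, 6, 7, 10]
Five tails, so the longest strictly increasing subsequence has length 5 (e.g. 3, 5, 9, 11, 13).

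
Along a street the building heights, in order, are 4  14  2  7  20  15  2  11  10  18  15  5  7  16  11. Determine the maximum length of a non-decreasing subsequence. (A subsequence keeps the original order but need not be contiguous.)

Track the smallest tail for each achievable length (allowing ties):
4 → extends → [4]
14 → extends → [4, 14]
2 → replaces 4 → [2, 14]
7 → replaces 14 → [2, 7]
20 → extends → [2, 7, 20]
15 → replaces 20 → [2, 7, 15]
2 → replaces 7 → [2, 2, 15]
11 → replaces 15 → [2, 2, 11]
10 → replaces 11 → [2, 2, 10]
18 → extends → [2, 2, 10, 18]
15 → replaces 18 → [2, 2, 10, 15]
5 → replaces 10 → [2, 2, 5, 15]
7 → replaces 15 → [2, 2, 5, 7]
16 → extends → [2, 2, 5, 7, 16]
11 → replaces 16 → [2, 2, 5, 7, 11]
Five tails, so the longest non-decreasing subsequence has length 5 (e.g. 4, 14, 15, 15, 16).

5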